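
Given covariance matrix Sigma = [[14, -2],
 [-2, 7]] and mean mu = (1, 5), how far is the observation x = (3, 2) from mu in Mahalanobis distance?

Step 1 — centre the observation: (x - mu) = (2, -3).

Step 2 — invert Sigma. det(Sigma) = 14·7 - (-2)² = 94.
  Sigma^{-1} = (1/det) · [[d, -b], [-b, a]] = [[0.0745, 0.0213],
 [0.0213, 0.1489]].

Step 3 — form the quadratic (x - mu)^T · Sigma^{-1} · (x - mu):
  Sigma^{-1} · (x - mu) = (0.0851, -0.4043).
  (x - mu)^T · [Sigma^{-1} · (x - mu)] = (2)·(0.0851) + (-3)·(-0.4043) = 1.383.

Step 4 — take square root: d = √(1.383) ≈ 1.176.

d(x, mu) = √(1.383) ≈ 1.176


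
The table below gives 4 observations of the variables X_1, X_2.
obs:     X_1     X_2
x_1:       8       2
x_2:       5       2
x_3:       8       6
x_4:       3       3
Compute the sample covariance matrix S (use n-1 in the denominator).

Step 1 — column means:
  mean(X_1) = (8 + 5 + 8 + 3) / 4 = 24/4 = 6
  mean(X_2) = (2 + 2 + 6 + 3) / 4 = 13/4 = 3.25

Step 2 — sample covariance S[i,j] = (1/(n-1)) · Σ_k (x_{k,i} - mean_i) · (x_{k,j} - mean_j), with n-1 = 3.
  S[X_1,X_1] = ((2)·(2) + (-1)·(-1) + (2)·(2) + (-3)·(-3)) / 3 = 18/3 = 6
  S[X_1,X_2] = ((2)·(-1.25) + (-1)·(-1.25) + (2)·(2.75) + (-3)·(-0.25)) / 3 = 5/3 = 1.6667
  S[X_2,X_2] = ((-1.25)·(-1.25) + (-1.25)·(-1.25) + (2.75)·(2.75) + (-0.25)·(-0.25)) / 3 = 10.75/3 = 3.5833

S is symmetric (S[j,i] = S[i,j]). Assembling:

S = [[6, 1.6667],
 [1.6667, 3.5833]]


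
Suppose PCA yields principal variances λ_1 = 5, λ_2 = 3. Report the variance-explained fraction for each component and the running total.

Step 1 — total variance = trace(Sigma) = Σ λ_i = 5 + 3 = 8.

Step 2 — fraction explained by component i = λ_i / Σ λ:
  PC1: 5/8 = 0.625
  PC2: 3/8 = 0.375

Step 3 — cumulative fraction after k components = (λ_1 + ... + λ_k) / Σ λ:
  k = 1: 5/8 = 0.625
  k = 2: (5 + 3)/8 = 8/8 = 1

Summary (fraction, with percent):

explained: PC1 0.625 (62.5%), PC2 0.375 (37.5%);  cumulative: 0.625, 1


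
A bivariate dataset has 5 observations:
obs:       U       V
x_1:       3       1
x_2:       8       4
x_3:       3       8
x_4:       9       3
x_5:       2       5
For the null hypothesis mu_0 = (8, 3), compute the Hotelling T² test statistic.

Step 1 — sample mean vector:
  mean(U) = (3 + 8 + 3 + 9 + 2) / 5 = 25/5 = 5
  mean(V) = (1 + 4 + 8 + 3 + 5) / 5 = 21/5 = 4.2
  x̄ = (5, 4.2),  deviation x̄ - mu_0 = (5, 4.2) - (8, 3) = (-3, 1.2).

Step 2 — sample covariance matrix, S[i,j] = (1/(n-1)) · Σ_k (x_{k,i} - mean_i) · (x_{k,j} - mean_j), divisor n-1 = 4:
  S[U,U] = ((-2)·(-2) + (3)·(3) + (-2)·(-2) + (4)·(4) + (-3)·(-3)) / 4 = 42/4 = 10.5
  S[U,V] = ((-2)·(-3.2) + (3)·(-0.2) + (-2)·(3.8) + (4)·(-1.2) + (-3)·(0.8)) / 4 = -9/4 = -2.25
  S[V,V] = ((-3.2)·(-3.2) + (-0.2)·(-0.2) + (3.8)·(3.8) + (-1.2)·(-1.2) + (0.8)·(0.8)) / 4 = 26.8/4 = 6.7
  S = [[10.5, -2.25],
 [-2.25, 6.7]].

Step 3 — invert S. det(S) = 10.5·6.7 - (-2.25)² = 65.2875.
  S^{-1} = (1/det) · [[d, -b], [-b, a]] = [[0.1026, 0.0345],
 [0.0345, 0.1608]].

Step 4 — quadratic form (x̄ - mu_0)^T · S^{-1} · (x̄ - mu_0):
  S^{-1} · (x̄ - mu_0) = (-0.2665, 0.0896),
  (x̄ - mu_0)^T · [...] = (-3)·(-0.2665) + (1.2)·(0.0896) = 0.9071.

Step 5 — scale by n: T² = 5 · 0.9071 = 4.5353.

T² ≈ 4.5353


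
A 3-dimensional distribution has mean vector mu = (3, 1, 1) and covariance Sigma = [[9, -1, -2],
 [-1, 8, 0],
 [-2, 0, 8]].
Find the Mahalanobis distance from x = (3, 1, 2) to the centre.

Step 1 — centre the observation: (x - mu) = (0, 0, 1).

Step 2 — invert Sigma (cofactor / det for 3×3, or solve directly):
  Sigma^{-1} = [[0.1194, 0.0149, 0.0299],
 [0.0149, 0.1269, 0.0037],
 [0.0299, 0.0037, 0.1325]].

Step 3 — form the quadratic (x - mu)^T · Sigma^{-1} · (x - mu):
  Sigma^{-1} · (x - mu) = (0.0299, 0.0037, 0.1325).
  (x - mu)^T · [Sigma^{-1} · (x - mu)] = (0)·(0.0299) + (0)·(0.0037) + (1)·(0.1325) = 0.1325.

Step 4 — take square root: d = √(0.1325) ≈ 0.364.

d(x, mu) = √(0.1325) ≈ 0.364


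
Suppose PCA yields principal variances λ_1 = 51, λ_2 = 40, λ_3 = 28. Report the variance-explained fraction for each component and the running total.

Step 1 — total variance = trace(Sigma) = Σ λ_i = 51 + 40 + 28 = 119.

Step 2 — fraction explained by component i = λ_i / Σ λ:
  PC1: 51/119 = 0.4286
  PC2: 40/119 = 0.3361
  PC3: 28/119 = 0.2353

Step 3 — cumulative fraction after k components = (λ_1 + ... + λ_k) / Σ λ:
  k = 1: 51/119 = 0.4286
  k = 2: (51 + 40)/119 = 91/119 = 0.7647
  k = 3: (51 + 40 + 28)/119 = 119/119 = 1

Summary (fraction, with percent):

explained: PC1 0.4286 (42.86%), PC2 0.3361 (33.61%), PC3 0.2353 (23.53%);  cumulative: 0.4286, 0.7647, 1


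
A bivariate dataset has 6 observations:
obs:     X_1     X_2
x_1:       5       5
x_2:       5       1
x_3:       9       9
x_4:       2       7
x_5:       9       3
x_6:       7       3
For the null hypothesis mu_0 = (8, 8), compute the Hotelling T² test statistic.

Step 1 — sample mean vector:
  mean(X_1) = (5 + 5 + 9 + 2 + 9 + 7) / 6 = 37/6 = 6.1667
  mean(X_2) = (5 + 1 + 9 + 7 + 3 + 3) / 6 = 28/6 = 4.6667
  x̄ = (6.1667, 4.6667),  deviation x̄ - mu_0 = (6.1667, 4.6667) - (8, 8) = (-1.8333, -3.3333).

Step 2 — sample covariance matrix, S[i,j] = (1/(n-1)) · Σ_k (x_{k,i} - mean_i) · (x_{k,j} - mean_j), divisor n-1 = 5:
  S[X_1,X_1] = ((-1.1667)·(-1.1667) + (-1.1667)·(-1.1667) + (2.8333)·(2.8333) + (-4.1667)·(-4.1667) + (2.8333)·(2.8333) + (0.8333)·(0.8333)) / 5 = 36.8333/5 = 7.3667
  S[X_1,X_2] = ((-1.1667)·(0.3333) + (-1.1667)·(-3.6667) + (2.8333)·(4.3333) + (-4.1667)·(2.3333) + (2.8333)·(-1.6667) + (0.8333)·(-1.6667)) / 5 = 0.3333/5 = 0.0667
  S[X_2,X_2] = ((0.3333)·(0.3333) + (-3.6667)·(-3.6667) + (4.3333)·(4.3333) + (2.3333)·(2.3333) + (-1.6667)·(-1.6667) + (-1.6667)·(-1.6667)) / 5 = 43.3333/5 = 8.6667
  S = [[7.3667, 0.0667],
 [0.0667, 8.6667]].

Step 3 — invert S. det(S) = 7.3667·8.6667 - (0.0667)² = 63.84.
  S^{-1} = (1/det) · [[d, -b], [-b, a]] = [[0.1358, -0.001],
 [-0.001, 0.1154]].

Step 4 — quadratic form (x̄ - mu_0)^T · S^{-1} · (x̄ - mu_0):
  S^{-1} · (x̄ - mu_0) = (-0.2454, -0.3827),
  (x̄ - mu_0)^T · [...] = (-1.8333)·(-0.2454) + (-3.3333)·(-0.3827) = 1.7257.

Step 5 — scale by n: T² = 6 · 1.7257 = 10.354.

T² ≈ 10.354


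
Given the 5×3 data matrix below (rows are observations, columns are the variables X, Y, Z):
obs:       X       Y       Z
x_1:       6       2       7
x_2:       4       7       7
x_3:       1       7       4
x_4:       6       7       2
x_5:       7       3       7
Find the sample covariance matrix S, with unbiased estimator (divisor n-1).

Step 1 — column means:
  mean(X) = (6 + 4 + 1 + 6 + 7) / 5 = 24/5 = 4.8
  mean(Y) = (2 + 7 + 7 + 7 + 3) / 5 = 26/5 = 5.2
  mean(Z) = (7 + 7 + 4 + 2 + 7) / 5 = 27/5 = 5.4

Step 2 — sample covariance S[i,j] = (1/(n-1)) · Σ_k (x_{k,i} - mean_i) · (x_{k,j} - mean_j), with n-1 = 4.
  S[X,X] = ((1.2)·(1.2) + (-0.8)·(-0.8) + (-3.8)·(-3.8) + (1.2)·(1.2) + (2.2)·(2.2)) / 4 = 22.8/4 = 5.7
  S[X,Y] = ((1.2)·(-3.2) + (-0.8)·(1.8) + (-3.8)·(1.8) + (1.2)·(1.8) + (2.2)·(-2.2)) / 4 = -14.8/4 = -3.7
  S[X,Z] = ((1.2)·(1.6) + (-0.8)·(1.6) + (-3.8)·(-1.4) + (1.2)·(-3.4) + (2.2)·(1.6)) / 4 = 5.4/4 = 1.35
  S[Y,Y] = ((-3.2)·(-3.2) + (1.8)·(1.8) + (1.8)·(1.8) + (1.8)·(1.8) + (-2.2)·(-2.2)) / 4 = 24.8/4 = 6.2
  S[Y,Z] = ((-3.2)·(1.6) + (1.8)·(1.6) + (1.8)·(-1.4) + (1.8)·(-3.4) + (-2.2)·(1.6)) / 4 = -14.4/4 = -3.6
  S[Z,Z] = ((1.6)·(1.6) + (1.6)·(1.6) + (-1.4)·(-1.4) + (-3.4)·(-3.4) + (1.6)·(1.6)) / 4 = 21.2/4 = 5.3

S is symmetric (S[j,i] = S[i,j]). Assembling:

S = [[5.7, -3.7, 1.35],
 [-3.7, 6.2, -3.6],
 [1.35, -3.6, 5.3]]


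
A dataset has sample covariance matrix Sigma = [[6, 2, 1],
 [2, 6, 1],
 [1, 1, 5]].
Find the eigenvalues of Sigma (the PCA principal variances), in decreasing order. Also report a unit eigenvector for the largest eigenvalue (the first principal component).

Step 1 — characteristic polynomial p(λ) = det(λI - Sigma) = λ³ - tr·λ² + c_1·λ - det, where tr = trace, c_1 = sum of the principal 2×2 minors, det = det(Sigma):
  tr = 6 + 6 + 5 = 17,
  c_1 = (6·6 - (2)²) + (6·5 - (1)²) + (6·5 - (1)²) = 32 + 29 + 29 = 90,
  det = 6·(6·5 - (1)²) - (2)·((2)·5 - (1)·(1)) + (1)·((2)·(1) - 6·(1)) = 6·(29) - (2)·(9) + (1)·(-4) = 152.
  So p(λ) = λ³ - 17λ² + 90λ - 152.
Step 2 — look for an integer root (rational root theorem: any rational root is an integer divisor of 152). Testing λ = 4:
  p(4) = 64 - 272 + 360 - 152 = 0  ✓
  Dividing out (λ - 4): p(λ) = (λ - 4)(λ² - 13λ + 38).
Step 3 — remaining eigenvalues from the quadratic λ² - 13λ + 38 = 0:
  Δ = 13² - 4·38 = 169 - 152 = 17,  λ = (13 ± √17)/2 = (13 ± 4.1231)/2 ≈ 8.5616 or 4.4384.
  Sorted: λ_1 = 8.5616,  λ_2 = 4.4384,  λ_3 = 4  (check: sum = 17 = tr ✓).

Step 4 — unit eigenvector for λ_1 ≈ 8.5616: v spans the null space of (Sigma - λ_1 I), whose rows are
  r_1 = (-2.5616, 2, 1),  r_2 = (2, -2.5616, 1),  r_3 = (1, 1, -3.5616).
  v is orthogonal to every row, so take v ∝ r_1 × r_2 = ((2)·(1) - (1)·(-2.5616), (1)·(2) - (-2.5616)·(1), (-2.5616)·(-2.5616) - (2)·(2)) ≈ (4.5616, 4.5616, 2.5616).
  Let u = (4.5616, 4.5616, 2.5616).
  ||u|| = √((4.5616)² + (4.5616)² + (2.5616)²) = √(48.1771) ≈ 6.941,  v_1 = u/||u|| ≈ (0.6572, 0.6572, 0.369) (||v_1|| = 1).

λ_1 = 8.5616,  λ_2 = 4.4384,  λ_3 = 4;  v_1 ≈ (0.6572, 0.6572, 0.369)


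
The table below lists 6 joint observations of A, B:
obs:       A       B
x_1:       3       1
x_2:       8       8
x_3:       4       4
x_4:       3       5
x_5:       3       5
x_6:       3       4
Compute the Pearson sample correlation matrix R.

Step 1 — column means:
  mean(A) = (3 + 8 + 4 + 3 + 3 + 3) / 6 = 24/6 = 4
  mean(B) = (1 + 8 + 4 + 5 + 5 + 4) / 6 = 27/6 = 4.5

Step 2 — sample variances and covariances s[i,j] = (1/(n-1)) · Σ_k (x_{k,i} - mean_i) · (x_{k,j} - mean_j), with n-1 = 5:
  s[A,A] = ((-1)·(-1) + (4)·(4) + (0)·(0) + (-1)·(-1) + (-1)·(-1) + (-1)·(-1)) / 5 = 20/5 = 4
  s[A,B] = ((-1)·(-3.5) + (4)·(3.5) + (0)·(-0.5) + (-1)·(0.5) + (-1)·(0.5) + (-1)·(-0.5)) / 5 = 17/5 = 3.4
  s[B,B] = ((-3.5)·(-3.5) + (3.5)·(3.5) + (-0.5)·(-0.5) + (0.5)·(0.5) + (0.5)·(0.5) + (-0.5)·(-0.5)) / 5 = 25.5/5 = 5.1
  Sample standard deviations s_i = √(s[i,i]):
  s(A) = √(4) = 2
  s(B) = √(5.1) = 2.2583

Step 3 — r_{ij} = s_{ij} / (s_i · s_j):
  r[A,A] = 1 (diagonal).
  r[A,B] = 3.4 / (2 · 2.2583) = 3.4 / 4.5166 = 0.7528
  r[B,B] = 1 (diagonal).

R is symmetric with unit diagonal. Assembling:

R = [[1, 0.7528],
 [0.7528, 1]]


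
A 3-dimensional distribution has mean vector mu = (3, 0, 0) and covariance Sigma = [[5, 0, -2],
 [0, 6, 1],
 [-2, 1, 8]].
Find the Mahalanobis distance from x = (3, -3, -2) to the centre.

Step 1 — centre the observation: (x - mu) = (0, -3, -2).

Step 2 — invert Sigma (cofactor / det for 3×3, or solve directly):
  Sigma^{-1} = [[0.2227, -0.0095, 0.0569],
 [-0.0095, 0.1706, -0.0237],
 [0.0569, -0.0237, 0.1422]].

Step 3 — form the quadratic (x - mu)^T · Sigma^{-1} · (x - mu):
  Sigma^{-1} · (x - mu) = (-0.0853, -0.4645, -0.2133).
  (x - mu)^T · [Sigma^{-1} · (x - mu)] = (0)·(-0.0853) + (-3)·(-0.4645) + (-2)·(-0.2133) = 1.8199.

Step 4 — take square root: d = √(1.8199) ≈ 1.349.

d(x, mu) = √(1.8199) ≈ 1.349


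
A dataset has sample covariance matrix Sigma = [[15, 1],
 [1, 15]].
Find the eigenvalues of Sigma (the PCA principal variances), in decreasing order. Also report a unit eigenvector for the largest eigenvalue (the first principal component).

Step 1 — characteristic polynomial of 2×2 Sigma:
  det(Sigma - λI) = λ² - trace · λ + det = 0.
  trace = 15 + 15 = 30, det = 15·15 - (1)² = 224.
Step 2 — discriminant:
  Δ = trace² - 4·det = 900 - 896 = 4.
Step 3 — eigenvalues:
  λ = (trace ± √Δ)/2 = (30 ± 2)/2,
  λ_1 = 16,  λ_2 = 14.

Step 4 — unit eigenvector for λ_1: solve (Sigma - λ_1 I)v = 0. First row:
  (15 - 16)·v_x + (1)·v_y = 0, i.e. (-1)·v_x + (1)·v_y = 0,
  so v ∝ (b, λ_1 - a) = (1, 1) = u.
  ||u|| = √((1)² + (1)²) = √(2) ≈ 1.4142,
  v_1 = u/||u|| ≈ (0.7071, 0.7071) (||v_1|| = 1).

λ_1 = 16,  λ_2 = 14;  v_1 ≈ (0.7071, 0.7071)


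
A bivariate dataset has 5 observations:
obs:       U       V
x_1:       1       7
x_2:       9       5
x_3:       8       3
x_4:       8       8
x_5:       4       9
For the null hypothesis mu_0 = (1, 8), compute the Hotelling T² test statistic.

Step 1 — sample mean vector:
  mean(U) = (1 + 9 + 8 + 8 + 4) / 5 = 30/5 = 6
  mean(V) = (7 + 5 + 3 + 8 + 9) / 5 = 32/5 = 6.4
  x̄ = (6, 6.4),  deviation x̄ - mu_0 = (6, 6.4) - (1, 8) = (5, -1.6).

Step 2 — sample covariance matrix, S[i,j] = (1/(n-1)) · Σ_k (x_{k,i} - mean_i) · (x_{k,j} - mean_j), divisor n-1 = 4:
  S[U,U] = ((-5)·(-5) + (3)·(3) + (2)·(2) + (2)·(2) + (-2)·(-2)) / 4 = 46/4 = 11.5
  S[U,V] = ((-5)·(0.6) + (3)·(-1.4) + (2)·(-3.4) + (2)·(1.6) + (-2)·(2.6)) / 4 = -16/4 = -4
  S[V,V] = ((0.6)·(0.6) + (-1.4)·(-1.4) + (-3.4)·(-3.4) + (1.6)·(1.6) + (2.6)·(2.6)) / 4 = 23.2/4 = 5.8
  S = [[11.5, -4],
 [-4, 5.8]].

Step 3 — invert S. det(S) = 11.5·5.8 - (-4)² = 50.7.
  S^{-1} = (1/det) · [[d, -b], [-b, a]] = [[0.1144, 0.0789],
 [0.0789, 0.2268]].

Step 4 — quadratic form (x̄ - mu_0)^T · S^{-1} · (x̄ - mu_0):
  S^{-1} · (x̄ - mu_0) = (0.4458, 0.0316),
  (x̄ - mu_0)^T · [...] = (5)·(0.4458) + (-1.6)·(0.0316) = 2.1783.

Step 5 — scale by n: T² = 5 · 2.1783 = 10.8915.

T² ≈ 10.8915


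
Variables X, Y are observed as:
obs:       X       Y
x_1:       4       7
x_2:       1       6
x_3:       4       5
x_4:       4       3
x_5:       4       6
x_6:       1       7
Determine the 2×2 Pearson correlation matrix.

Step 1 — column means:
  mean(X) = (4 + 1 + 4 + 4 + 4 + 1) / 6 = 18/6 = 3
  mean(Y) = (7 + 6 + 5 + 3 + 6 + 7) / 6 = 34/6 = 5.6667

Step 2 — sample variances and covariances s[i,j] = (1/(n-1)) · Σ_k (x_{k,i} - mean_i) · (x_{k,j} - mean_j), with n-1 = 5:
  s[X,X] = ((1)·(1) + (-2)·(-2) + (1)·(1) + (1)·(1) + (1)·(1) + (-2)·(-2)) / 5 = 12/5 = 2.4
  s[X,Y] = ((1)·(1.3333) + (-2)·(0.3333) + (1)·(-0.6667) + (1)·(-2.6667) + (1)·(0.3333) + (-2)·(1.3333)) / 5 = -5/5 = -1
  s[Y,Y] = ((1.3333)·(1.3333) + (0.3333)·(0.3333) + (-0.6667)·(-0.6667) + (-2.6667)·(-2.6667) + (0.3333)·(0.3333) + (1.3333)·(1.3333)) / 5 = 11.3333/5 = 2.2667
  Sample standard deviations s_i = √(s[i,i]):
  s(X) = √(2.4) = 1.5492
  s(Y) = √(2.2667) = 1.5055

Step 3 — r_{ij} = s_{ij} / (s_i · s_j):
  r[X,X] = 1 (diagonal).
  r[X,Y] = -1 / (1.5492 · 1.5055) = -1 / 2.3324 = -0.4287
  r[Y,Y] = 1 (diagonal).

R is symmetric with unit diagonal. Assembling:

R = [[1, -0.4287],
 [-0.4287, 1]]


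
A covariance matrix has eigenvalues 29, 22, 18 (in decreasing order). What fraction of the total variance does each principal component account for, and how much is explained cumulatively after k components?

Step 1 — total variance = trace(Sigma) = Σ λ_i = 29 + 22 + 18 = 69.

Step 2 — fraction explained by component i = λ_i / Σ λ:
  PC1: 29/69 = 0.4203
  PC2: 22/69 = 0.3188
  PC3: 18/69 = 0.2609

Step 3 — cumulative fraction after k components = (λ_1 + ... + λ_k) / Σ λ:
  k = 1: 29/69 = 0.4203
  k = 2: (29 + 22)/69 = 51/69 = 0.7391
  k = 3: (29 + 22 + 18)/69 = 69/69 = 1

Summary (fraction, with percent):

explained: PC1 0.4203 (42.03%), PC2 0.3188 (31.88%), PC3 0.2609 (26.09%);  cumulative: 0.4203, 0.7391, 1


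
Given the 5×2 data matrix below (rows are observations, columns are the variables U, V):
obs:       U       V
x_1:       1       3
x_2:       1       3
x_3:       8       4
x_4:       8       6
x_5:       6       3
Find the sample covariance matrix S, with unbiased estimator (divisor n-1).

Step 1 — column means:
  mean(U) = (1 + 1 + 8 + 8 + 6) / 5 = 24/5 = 4.8
  mean(V) = (3 + 3 + 4 + 6 + 3) / 5 = 19/5 = 3.8

Step 2 — sample covariance S[i,j] = (1/(n-1)) · Σ_k (x_{k,i} - mean_i) · (x_{k,j} - mean_j), with n-1 = 4.
  S[U,U] = ((-3.8)·(-3.8) + (-3.8)·(-3.8) + (3.2)·(3.2) + (3.2)·(3.2) + (1.2)·(1.2)) / 4 = 50.8/4 = 12.7
  S[U,V] = ((-3.8)·(-0.8) + (-3.8)·(-0.8) + (3.2)·(0.2) + (3.2)·(2.2) + (1.2)·(-0.8)) / 4 = 12.8/4 = 3.2
  S[V,V] = ((-0.8)·(-0.8) + (-0.8)·(-0.8) + (0.2)·(0.2) + (2.2)·(2.2) + (-0.8)·(-0.8)) / 4 = 6.8/4 = 1.7

S is symmetric (S[j,i] = S[i,j]). Assembling:

S = [[12.7, 3.2],
 [3.2, 1.7]]


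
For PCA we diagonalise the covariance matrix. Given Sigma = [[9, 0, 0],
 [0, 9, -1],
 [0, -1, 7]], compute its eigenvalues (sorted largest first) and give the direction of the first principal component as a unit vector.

Step 1 — characteristic polynomial p(λ) = det(λI - Sigma) = λ³ - tr·λ² + c_1·λ - det, where tr = trace, c_1 = sum of the principal 2×2 minors, det = det(Sigma):
  tr = 9 + 9 + 7 = 25,
  c_1 = (9·9 - (0)²) + (9·7 - (0)²) + (9·7 - (-1)²) = 81 + 63 + 62 = 206,
  det = 9·(9·7 - (-1)²) - (0)·((0)·7 - (-1)·(0)) + (0)·((0)·(-1) - 9·(0)) = 9·(62) - (0)·(0) + (0)·(0) = 558.
  So p(λ) = λ³ - 25λ² + 206λ - 558.
Step 2 — look for an integer root (rational root theorem: any rational root is an integer divisor of 558). Testing λ = 9:
  p(9) = 729 - 2025 + 1854 - 558 = 0  ✓
  Dividing out (λ - 9): p(λ) = (λ - 9)(λ² - 16λ + 62).
Step 3 — remaining eigenvalues from the quadratic λ² - 16λ + 62 = 0:
  Δ = 16² - 4·62 = 256 - 248 = 8,  λ = (16 ± √8)/2 = (16 ± 2.8284)/2 ≈ 9.4142 or 6.5858.
  Sorted: λ_1 = 9.4142,  λ_2 = 9,  λ_3 = 6.5858  (check: sum = 25 = tr ✓).

Step 4 — unit eigenvector for λ_1 ≈ 9.4142: v spans the null space of (Sigma - λ_1 I), whose rows are
  r_1 = (-0.4142, 0, 0),  r_2 = (0, -0.4142, -1),  r_3 = (0, -1, -2.4142).
  v is orthogonal to every row, so take v ∝ r_1 × r_2 = ((0)·(-1) - (0)·(-0.4142), (0)·(0) - (-0.4142)·(-1), (-0.4142)·(-0.4142) - (0)·(0)) ≈ (0, -0.4142, 0.1716).
  Rescale (multiply by -1 so the first nonzero entry is positive): u = (0, 0.4142, -0.1716).
  ||u|| = √((0)² + (0.4142)² + (-0.1716)²) = √(0.201) ≈ 0.4483,  v_1 = u/||u|| ≈ (0, 0.9239, -0.3827) (||v_1|| = 1).

λ_1 = 9.4142,  λ_2 = 9,  λ_3 = 6.5858;  v_1 ≈ (0, 0.9239, -0.3827)


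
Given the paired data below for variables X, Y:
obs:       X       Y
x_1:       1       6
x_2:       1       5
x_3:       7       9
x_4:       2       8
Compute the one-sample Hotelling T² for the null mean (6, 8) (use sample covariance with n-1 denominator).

Step 1 — sample mean vector:
  mean(X) = (1 + 1 + 7 + 2) / 4 = 11/4 = 2.75
  mean(Y) = (6 + 5 + 9 + 8) / 4 = 28/4 = 7
  x̄ = (2.75, 7),  deviation x̄ - mu_0 = (2.75, 7) - (6, 8) = (-3.25, -1).

Step 2 — sample covariance matrix, S[i,j] = (1/(n-1)) · Σ_k (x_{k,i} - mean_i) · (x_{k,j} - mean_j), divisor n-1 = 3:
  S[X,X] = ((-1.75)·(-1.75) + (-1.75)·(-1.75) + (4.25)·(4.25) + (-0.75)·(-0.75)) / 3 = 24.75/3 = 8.25
  S[X,Y] = ((-1.75)·(-1) + (-1.75)·(-2) + (4.25)·(2) + (-0.75)·(1)) / 3 = 13/3 = 4.3333
  S[Y,Y] = ((-1)·(-1) + (-2)·(-2) + (2)·(2) + (1)·(1)) / 3 = 10/3 = 3.3333
  S = [[8.25, 4.3333],
 [4.3333, 3.3333]].

Step 3 — invert S. det(S) = 8.25·3.3333 - (4.3333)² = 8.7222.
  S^{-1} = (1/det) · [[d, -b], [-b, a]] = [[0.3822, -0.4968],
 [-0.4968, 0.9459]].

Step 4 — quadratic form (x̄ - mu_0)^T · S^{-1} · (x̄ - mu_0):
  S^{-1} · (x̄ - mu_0) = (-0.7452, 0.6688),
  (x̄ - mu_0)^T · [...] = (-3.25)·(-0.7452) + (-1)·(0.6688) = 1.7532.

Step 5 — scale by n: T² = 4 · 1.7532 = 7.0127.

T² ≈ 7.0127


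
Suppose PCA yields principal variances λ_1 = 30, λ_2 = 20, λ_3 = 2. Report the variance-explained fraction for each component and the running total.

Step 1 — total variance = trace(Sigma) = Σ λ_i = 30 + 20 + 2 = 52.

Step 2 — fraction explained by component i = λ_i / Σ λ:
  PC1: 30/52 = 0.5769
  PC2: 20/52 = 0.3846
  PC3: 2/52 = 0.0385

Step 3 — cumulative fraction after k components = (λ_1 + ... + λ_k) / Σ λ:
  k = 1: 30/52 = 0.5769
  k = 2: (30 + 20)/52 = 50/52 = 0.9615
  k = 3: (30 + 20 + 2)/52 = 52/52 = 1

Summary (fraction, with percent):

explained: PC1 0.5769 (57.69%), PC2 0.3846 (38.46%), PC3 0.0385 (3.85%);  cumulative: 0.5769, 0.9615, 1


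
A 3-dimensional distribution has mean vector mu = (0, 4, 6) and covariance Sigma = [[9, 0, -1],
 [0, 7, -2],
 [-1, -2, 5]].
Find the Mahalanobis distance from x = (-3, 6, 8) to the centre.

Step 1 — centre the observation: (x - mu) = (-3, 2, 2).

Step 2 — invert Sigma (cofactor / det for 3×3, or solve directly):
  Sigma^{-1} = [[0.114, 0.0074, 0.0257],
 [0.0074, 0.1618, 0.0662],
 [0.0257, 0.0662, 0.2316]].

Step 3 — form the quadratic (x - mu)^T · Sigma^{-1} · (x - mu):
  Sigma^{-1} · (x - mu) = (-0.2757, 0.4338, 0.5184).
  (x - mu)^T · [Sigma^{-1} · (x - mu)] = (-3)·(-0.2757) + (2)·(0.4338) + (2)·(0.5184) = 2.7316.

Step 4 — take square root: d = √(2.7316) ≈ 1.6528.

d(x, mu) = √(2.7316) ≈ 1.6528


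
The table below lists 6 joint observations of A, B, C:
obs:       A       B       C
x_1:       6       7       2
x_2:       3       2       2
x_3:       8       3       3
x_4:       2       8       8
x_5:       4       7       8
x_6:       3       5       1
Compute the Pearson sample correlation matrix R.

Step 1 — column means:
  mean(A) = (6 + 3 + 8 + 2 + 4 + 3) / 6 = 26/6 = 4.3333
  mean(B) = (7 + 2 + 3 + 8 + 7 + 5) / 6 = 32/6 = 5.3333
  mean(C) = (2 + 2 + 3 + 8 + 8 + 1) / 6 = 24/6 = 4

Step 2 — sample variances and covariances s[i,j] = (1/(n-1)) · Σ_k (x_{k,i} - mean_i) · (x_{k,j} - mean_j), with n-1 = 5:
  s[A,A] = ((1.6667)·(1.6667) + (-1.3333)·(-1.3333) + (3.6667)·(3.6667) + (-2.3333)·(-2.3333) + (-0.3333)·(-0.3333) + (-1.3333)·(-1.3333)) / 5 = 25.3333/5 = 5.0667
  s[A,B] = ((1.6667)·(1.6667) + (-1.3333)·(-3.3333) + (3.6667)·(-2.3333) + (-2.3333)·(2.6667) + (-0.3333)·(1.6667) + (-1.3333)·(-0.3333)) / 5 = -7.6667/5 = -1.5333
  s[A,C] = ((1.6667)·(-2) + (-1.3333)·(-2) + (3.6667)·(-1) + (-2.3333)·(4) + (-0.3333)·(4) + (-1.3333)·(-3)) / 5 = -11/5 = -2.2
  s[B,B] = ((1.6667)·(1.6667) + (-3.3333)·(-3.3333) + (-2.3333)·(-2.3333) + (2.6667)·(2.6667) + (1.6667)·(1.6667) + (-0.3333)·(-0.3333)) / 5 = 29.3333/5 = 5.8667
  s[B,C] = ((1.6667)·(-2) + (-3.3333)·(-2) + (-2.3333)·(-1) + (2.6667)·(4) + (1.6667)·(4) + (-0.3333)·(-3)) / 5 = 24/5 = 4.8
  s[C,C] = ((-2)·(-2) + (-2)·(-2) + (-1)·(-1) + (4)·(4) + (4)·(4) + (-3)·(-3)) / 5 = 50/5 = 10
  Sample standard deviations s_i = √(s[i,i]):
  s(A) = √(5.0667) = 2.2509
  s(B) = √(5.8667) = 2.4221
  s(C) = √(10) = 3.1623

Step 3 — r_{ij} = s_{ij} / (s_i · s_j):
  r[A,A] = 1 (diagonal).
  r[A,B] = -1.5333 / (2.2509 · 2.4221) = -1.5333 / 5.452 = -0.2812
  r[A,C] = -2.2 / (2.2509 · 3.1623) = -2.2 / 7.1181 = -0.3091
  r[B,B] = 1 (diagonal).
  r[B,C] = 4.8 / (2.4221 · 3.1623) = 4.8 / 7.6594 = 0.6267
  r[C,C] = 1 (diagonal).

R is symmetric with unit diagonal. Assembling:

R = [[1, -0.2812, -0.3091],
 [-0.2812, 1, 0.6267],
 [-0.3091, 0.6267, 1]]


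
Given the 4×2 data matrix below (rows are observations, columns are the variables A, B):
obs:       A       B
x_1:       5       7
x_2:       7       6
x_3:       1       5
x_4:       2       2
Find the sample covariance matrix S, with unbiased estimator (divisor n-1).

Step 1 — column means:
  mean(A) = (5 + 7 + 1 + 2) / 4 = 15/4 = 3.75
  mean(B) = (7 + 6 + 5 + 2) / 4 = 20/4 = 5

Step 2 — sample covariance S[i,j] = (1/(n-1)) · Σ_k (x_{k,i} - mean_i) · (x_{k,j} - mean_j), with n-1 = 3.
  S[A,A] = ((1.25)·(1.25) + (3.25)·(3.25) + (-2.75)·(-2.75) + (-1.75)·(-1.75)) / 3 = 22.75/3 = 7.5833
  S[A,B] = ((1.25)·(2) + (3.25)·(1) + (-2.75)·(0) + (-1.75)·(-3)) / 3 = 11/3 = 3.6667
  S[B,B] = ((2)·(2) + (1)·(1) + (0)·(0) + (-3)·(-3)) / 3 = 14/3 = 4.6667

S is symmetric (S[j,i] = S[i,j]). Assembling:

S = [[7.5833, 3.6667],
 [3.6667, 4.6667]]


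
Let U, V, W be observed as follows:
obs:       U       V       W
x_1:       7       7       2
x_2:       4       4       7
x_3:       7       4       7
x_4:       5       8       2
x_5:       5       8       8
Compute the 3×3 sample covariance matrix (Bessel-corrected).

Step 1 — column means:
  mean(U) = (7 + 4 + 7 + 5 + 5) / 5 = 28/5 = 5.6
  mean(V) = (7 + 4 + 4 + 8 + 8) / 5 = 31/5 = 6.2
  mean(W) = (2 + 7 + 7 + 2 + 8) / 5 = 26/5 = 5.2

Step 2 — sample covariance S[i,j] = (1/(n-1)) · Σ_k (x_{k,i} - mean_i) · (x_{k,j} - mean_j), with n-1 = 4.
  S[U,U] = ((1.4)·(1.4) + (-1.6)·(-1.6) + (1.4)·(1.4) + (-0.6)·(-0.6) + (-0.6)·(-0.6)) / 4 = 7.2/4 = 1.8
  S[U,V] = ((1.4)·(0.8) + (-1.6)·(-2.2) + (1.4)·(-2.2) + (-0.6)·(1.8) + (-0.6)·(1.8)) / 4 = -0.6/4 = -0.15
  S[U,W] = ((1.4)·(-3.2) + (-1.6)·(1.8) + (1.4)·(1.8) + (-0.6)·(-3.2) + (-0.6)·(2.8)) / 4 = -4.6/4 = -1.15
  S[V,V] = ((0.8)·(0.8) + (-2.2)·(-2.2) + (-2.2)·(-2.2) + (1.8)·(1.8) + (1.8)·(1.8)) / 4 = 16.8/4 = 4.2
  S[V,W] = ((0.8)·(-3.2) + (-2.2)·(1.8) + (-2.2)·(1.8) + (1.8)·(-3.2) + (1.8)·(2.8)) / 4 = -11.2/4 = -2.8
  S[W,W] = ((-3.2)·(-3.2) + (1.8)·(1.8) + (1.8)·(1.8) + (-3.2)·(-3.2) + (2.8)·(2.8)) / 4 = 34.8/4 = 8.7

S is symmetric (S[j,i] = S[i,j]). Assembling:

S = [[1.8, -0.15, -1.15],
 [-0.15, 4.2, -2.8],
 [-1.15, -2.8, 8.7]]


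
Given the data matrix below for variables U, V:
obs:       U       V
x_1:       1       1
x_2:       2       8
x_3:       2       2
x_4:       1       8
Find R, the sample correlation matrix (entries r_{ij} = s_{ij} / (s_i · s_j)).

Step 1 — column means:
  mean(U) = (1 + 2 + 2 + 1) / 4 = 6/4 = 1.5
  mean(V) = (1 + 8 + 2 + 8) / 4 = 19/4 = 4.75

Step 2 — sample variances and covariances s[i,j] = (1/(n-1)) · Σ_k (x_{k,i} - mean_i) · (x_{k,j} - mean_j), with n-1 = 3:
  s[U,U] = ((-0.5)·(-0.5) + (0.5)·(0.5) + (0.5)·(0.5) + (-0.5)·(-0.5)) / 3 = 1/3 = 0.3333
  s[U,V] = ((-0.5)·(-3.75) + (0.5)·(3.25) + (0.5)·(-2.75) + (-0.5)·(3.25)) / 3 = 0.5/3 = 0.1667
  s[V,V] = ((-3.75)·(-3.75) + (3.25)·(3.25) + (-2.75)·(-2.75) + (3.25)·(3.25)) / 3 = 42.75/3 = 14.25
  Sample standard deviations s_i = √(s[i,i]):
  s(U) = √(0.3333) = 0.5774
  s(V) = √(14.25) = 3.7749

Step 3 — r_{ij} = s_{ij} / (s_i · s_j):
  r[U,U] = 1 (diagonal).
  r[U,V] = 0.1667 / (0.5774 · 3.7749) = 0.1667 / 2.1794 = 0.0765
  r[V,V] = 1 (diagonal).

R is symmetric with unit diagonal. Assembling:

R = [[1, 0.0765],
 [0.0765, 1]]


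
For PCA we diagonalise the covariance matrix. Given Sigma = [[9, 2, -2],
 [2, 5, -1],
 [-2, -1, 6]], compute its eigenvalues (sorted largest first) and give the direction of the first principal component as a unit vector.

Step 1 — characteristic polynomial p(λ) = det(λI - Sigma) = λ³ - tr·λ² + c_1·λ - det, where tr = trace, c_1 = sum of the principal 2×2 minors, det = det(Sigma):
  tr = 9 + 5 + 6 = 20,
  c_1 = (9·5 - (2)²) + (9·6 - (-2)²) + (5·6 - (-1)²) = 41 + 50 + 29 = 120,
  det = 9·(5·6 - (-1)²) - (2)·((2)·6 - (-1)·(-2)) + (-2)·((2)·(-1) - 5·(-2)) = 9·(29) - (2)·(10) + (-2)·(8) = 225.
  So p(λ) = λ³ - 20λ² + 120λ - 225.
Step 2 — look for an integer root (rational root theorem: any rational root is an integer divisor of 225). Testing λ = 5:
  p(5) = 125 - 500 + 600 - 225 = 0  ✓
  Dividing out (λ - 5): p(λ) = (λ - 5)(λ² - 15λ + 45).
Step 3 — remaining eigenvalues from the quadratic λ² - 15λ + 45 = 0:
  Δ = 15² - 4·45 = 225 - 180 = 45,  λ = (15 ± √45)/2 = (15 ± 6.7082)/2 ≈ 10.8541 or 4.1459.
  Sorted: λ_1 = 10.8541,  λ_2 = 5,  λ_3 = 4.1459  (check: sum = 20 = tr ✓).

Step 4 — unit eigenvector for λ_1 ≈ 10.8541: v spans the null space of (Sigma - λ_1 I), whose rows are
  r_1 = (-1.8541, 2, -2),  r_2 = (2, -5.8541, -1),  r_3 = (-2, -1, -4.8541).
  v is orthogonal to every row, so take v ∝ r_1 × r_2 = ((2)·(-1) - (-2)·(-5.8541), (-2)·(2) - (-1.8541)·(-1), (-1.8541)·(-5.8541) - (2)·(2)) ≈ (-13.7082, -5.8541, 6.8541).
  Rescale (multiply by -1 so the first nonzero entry is positive): u = (13.7082, 5.8541, -6.8541).
  ||u|| = √((13.7082)² + (5.8541)² + (-6.8541)²) = √(269.1641) ≈ 16.4062,  v_1 = u/||u|| ≈ (0.8355, 0.3568, -0.4178) (||v_1|| = 1).

λ_1 = 10.8541,  λ_2 = 5,  λ_3 = 4.1459;  v_1 ≈ (0.8355, 0.3568, -0.4178)


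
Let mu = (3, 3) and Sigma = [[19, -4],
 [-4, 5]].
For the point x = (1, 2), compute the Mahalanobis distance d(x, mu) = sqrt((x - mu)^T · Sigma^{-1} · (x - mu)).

Step 1 — centre the observation: (x - mu) = (-2, -1).

Step 2 — invert Sigma. det(Sigma) = 19·5 - (-4)² = 79.
  Sigma^{-1} = (1/det) · [[d, -b], [-b, a]] = [[0.0633, 0.0506],
 [0.0506, 0.2405]].

Step 3 — form the quadratic (x - mu)^T · Sigma^{-1} · (x - mu):
  Sigma^{-1} · (x - mu) = (-0.1772, -0.3418).
  (x - mu)^T · [Sigma^{-1} · (x - mu)] = (-2)·(-0.1772) + (-1)·(-0.3418) = 0.6962.

Step 4 — take square root: d = √(0.6962) ≈ 0.8344.

d(x, mu) = √(0.6962) ≈ 0.8344


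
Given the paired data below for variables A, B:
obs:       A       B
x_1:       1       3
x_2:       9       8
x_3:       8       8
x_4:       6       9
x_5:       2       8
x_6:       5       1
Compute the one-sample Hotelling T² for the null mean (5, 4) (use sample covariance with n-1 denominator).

Step 1 — sample mean vector:
  mean(A) = (1 + 9 + 8 + 6 + 2 + 5) / 6 = 31/6 = 5.1667
  mean(B) = (3 + 8 + 8 + 9 + 8 + 1) / 6 = 37/6 = 6.1667
  x̄ = (5.1667, 6.1667),  deviation x̄ - mu_0 = (5.1667, 6.1667) - (5, 4) = (0.1667, 2.1667).

Step 2 — sample covariance matrix, S[i,j] = (1/(n-1)) · Σ_k (x_{k,i} - mean_i) · (x_{k,j} - mean_j), divisor n-1 = 5:
  S[A,A] = ((-4.1667)·(-4.1667) + (3.8333)·(3.8333) + (2.8333)·(2.8333) + (0.8333)·(0.8333) + (-3.1667)·(-3.1667) + (-0.1667)·(-0.1667)) / 5 = 50.8333/5 = 10.1667
  S[A,B] = ((-4.1667)·(-3.1667) + (3.8333)·(1.8333) + (2.8333)·(1.8333) + (0.8333)·(2.8333) + (-3.1667)·(1.8333) + (-0.1667)·(-5.1667)) / 5 = 22.8333/5 = 4.5667
  S[B,B] = ((-3.1667)·(-3.1667) + (1.8333)·(1.8333) + (1.8333)·(1.8333) + (2.8333)·(2.8333) + (1.8333)·(1.8333) + (-5.1667)·(-5.1667)) / 5 = 54.8333/5 = 10.9667
  S = [[10.1667, 4.5667],
 [4.5667, 10.9667]].

Step 3 — invert S. det(S) = 10.1667·10.9667 - (4.5667)² = 90.64.
  S^{-1} = (1/det) · [[d, -b], [-b, a]] = [[0.121, -0.0504],
 [-0.0504, 0.1122]].

Step 4 — quadratic form (x̄ - mu_0)^T · S^{-1} · (x̄ - mu_0):
  S^{-1} · (x̄ - mu_0) = (-0.089, 0.2346),
  (x̄ - mu_0)^T · [...] = (0.1667)·(-0.089) + (2.1667)·(0.2346) = 0.4935.

Step 5 — scale by n: T² = 6 · 0.4935 = 2.9612.

T² ≈ 2.9612


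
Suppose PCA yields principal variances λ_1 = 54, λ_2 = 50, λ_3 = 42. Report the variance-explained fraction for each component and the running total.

Step 1 — total variance = trace(Sigma) = Σ λ_i = 54 + 50 + 42 = 146.

Step 2 — fraction explained by component i = λ_i / Σ λ:
  PC1: 54/146 = 0.3699
  PC2: 50/146 = 0.3425
  PC3: 42/146 = 0.2877

Step 3 — cumulative fraction after k components = (λ_1 + ... + λ_k) / Σ λ:
  k = 1: 54/146 = 0.3699
  k = 2: (54 + 50)/146 = 104/146 = 0.7123
  k = 3: (54 + 50 + 42)/146 = 146/146 = 1

Summary (fraction, with percent):

explained: PC1 0.3699 (36.99%), PC2 0.3425 (34.25%), PC3 0.2877 (28.77%);  cumulative: 0.3699, 0.7123, 1


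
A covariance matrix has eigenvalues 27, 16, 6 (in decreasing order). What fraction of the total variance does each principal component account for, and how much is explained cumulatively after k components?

Step 1 — total variance = trace(Sigma) = Σ λ_i = 27 + 16 + 6 = 49.

Step 2 — fraction explained by component i = λ_i / Σ λ:
  PC1: 27/49 = 0.551
  PC2: 16/49 = 0.3265
  PC3: 6/49 = 0.1224

Step 3 — cumulative fraction after k components = (λ_1 + ... + λ_k) / Σ λ:
  k = 1: 27/49 = 0.551
  k = 2: (27 + 16)/49 = 43/49 = 0.8776
  k = 3: (27 + 16 + 6)/49 = 49/49 = 1

Summary (fraction, with percent):

explained: PC1 0.551 (55.1%), PC2 0.3265 (32.65%), PC3 0.1224 (12.24%);  cumulative: 0.551, 0.8776, 1


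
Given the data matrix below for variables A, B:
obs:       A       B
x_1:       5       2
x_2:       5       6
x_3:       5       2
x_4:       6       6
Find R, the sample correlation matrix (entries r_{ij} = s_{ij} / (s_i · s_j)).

Step 1 — column means:
  mean(A) = (5 + 5 + 5 + 6) / 4 = 21/4 = 5.25
  mean(B) = (2 + 6 + 2 + 6) / 4 = 16/4 = 4

Step 2 — sample variances and covariances s[i,j] = (1/(n-1)) · Σ_k (x_{k,i} - mean_i) · (x_{k,j} - mean_j), with n-1 = 3:
  s[A,A] = ((-0.25)·(-0.25) + (-0.25)·(-0.25) + (-0.25)·(-0.25) + (0.75)·(0.75)) / 3 = 0.75/3 = 0.25
  s[A,B] = ((-0.25)·(-2) + (-0.25)·(2) + (-0.25)·(-2) + (0.75)·(2)) / 3 = 2/3 = 0.6667
  s[B,B] = ((-2)·(-2) + (2)·(2) + (-2)·(-2) + (2)·(2)) / 3 = 16/3 = 5.3333
  Sample standard deviations s_i = √(s[i,i]):
  s(A) = √(0.25) = 0.5
  s(B) = √(5.3333) = 2.3094

Step 3 — r_{ij} = s_{ij} / (s_i · s_j):
  r[A,A] = 1 (diagonal).
  r[A,B] = 0.6667 / (0.5 · 2.3094) = 0.6667 / 1.1547 = 0.5774
  r[B,B] = 1 (diagonal).

R is symmetric with unit diagonal. Assembling:

R = [[1, 0.5774],
 [0.5774, 1]]


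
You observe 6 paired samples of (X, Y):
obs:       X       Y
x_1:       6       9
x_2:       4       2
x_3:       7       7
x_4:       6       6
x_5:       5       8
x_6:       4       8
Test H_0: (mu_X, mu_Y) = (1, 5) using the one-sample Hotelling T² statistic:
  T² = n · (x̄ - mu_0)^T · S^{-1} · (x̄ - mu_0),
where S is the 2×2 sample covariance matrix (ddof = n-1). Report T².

Step 1 — sample mean vector:
  mean(X) = (6 + 4 + 7 + 6 + 5 + 4) / 6 = 32/6 = 5.3333
  mean(Y) = (9 + 2 + 7 + 6 + 8 + 8) / 6 = 40/6 = 6.6667
  x̄ = (5.3333, 6.6667),  deviation x̄ - mu_0 = (5.3333, 6.6667) - (1, 5) = (4.3333, 1.6667).

Step 2 — sample covariance matrix, S[i,j] = (1/(n-1)) · Σ_k (x_{k,i} - mean_i) · (x_{k,j} - mean_j), divisor n-1 = 5:
  S[X,X] = ((0.6667)·(0.6667) + (-1.3333)·(-1.3333) + (1.6667)·(1.6667) + (0.6667)·(0.6667) + (-0.3333)·(-0.3333) + (-1.3333)·(-1.3333)) / 5 = 7.3333/5 = 1.4667
  S[X,Y] = ((0.6667)·(2.3333) + (-1.3333)·(-4.6667) + (1.6667)·(0.3333) + (0.6667)·(-0.6667) + (-0.3333)·(1.3333) + (-1.3333)·(1.3333)) / 5 = 5.6667/5 = 1.1333
  S[Y,Y] = ((2.3333)·(2.3333) + (-4.6667)·(-4.6667) + (0.3333)·(0.3333) + (-0.6667)·(-0.6667) + (1.3333)·(1.3333) + (1.3333)·(1.3333)) / 5 = 31.3333/5 = 6.2667
  S = [[1.4667, 1.1333],
 [1.1333, 6.2667]].

Step 3 — invert S. det(S) = 1.4667·6.2667 - (1.1333)² = 7.9067.
  S^{-1} = (1/det) · [[d, -b], [-b, a]] = [[0.7926, -0.1433],
 [-0.1433, 0.1855]].

Step 4 — quadratic form (x̄ - mu_0)^T · S^{-1} · (x̄ - mu_0):
  S^{-1} · (x̄ - mu_0) = (3.1956, -0.312),
  (x̄ - mu_0)^T · [...] = (4.3333)·(3.1956) + (1.6667)·(-0.312) = 13.3277.

Step 5 — scale by n: T² = 6 · 13.3277 = 79.9663.

T² ≈ 79.9663


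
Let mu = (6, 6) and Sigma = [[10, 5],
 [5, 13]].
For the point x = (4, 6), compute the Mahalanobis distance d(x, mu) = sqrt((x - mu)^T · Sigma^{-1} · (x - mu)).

Step 1 — centre the observation: (x - mu) = (-2, 0).

Step 2 — invert Sigma. det(Sigma) = 10·13 - (5)² = 105.
  Sigma^{-1} = (1/det) · [[d, -b], [-b, a]] = [[0.1238, -0.0476],
 [-0.0476, 0.0952]].

Step 3 — form the quadratic (x - mu)^T · Sigma^{-1} · (x - mu):
  Sigma^{-1} · (x - mu) = (-0.2476, 0.0952).
  (x - mu)^T · [Sigma^{-1} · (x - mu)] = (-2)·(-0.2476) + (0)·(0.0952) = 0.4952.

Step 4 — take square root: d = √(0.4952) ≈ 0.7037.

d(x, mu) = √(0.4952) ≈ 0.7037


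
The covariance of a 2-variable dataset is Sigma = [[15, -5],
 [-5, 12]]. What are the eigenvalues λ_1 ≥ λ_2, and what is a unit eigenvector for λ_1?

Step 1 — characteristic polynomial of 2×2 Sigma:
  det(Sigma - λI) = λ² - trace · λ + det = 0.
  trace = 15 + 12 = 27, det = 15·12 - (-5)² = 155.
Step 2 — discriminant:
  Δ = trace² - 4·det = 729 - 620 = 109.
Step 3 — eigenvalues:
  λ = (trace ± √Δ)/2 = (27 ± 10.4403)/2,
  λ_1 = 18.7202,  λ_2 = 8.2798.

Step 4 — unit eigenvector for λ_1: solve (Sigma - λ_1 I)v = 0. First row:
  (15 - 18.7202)·v_x + (-5)·v_y = 0, i.e. (-3.7202)·v_x + (-5)·v_y = 0,
  so v ∝ (b, λ_1 - a) = (-5, 3.7202); multiply by -1 so the first entry is positive: u = (5, -3.7202).
  ||u|| = √((5)² + (-3.7202)²) = √(38.8395) ≈ 6.2321,
  v_1 = u/||u|| ≈ (0.8023, -0.5969) (||v_1|| = 1).

λ_1 = 18.7202,  λ_2 = 8.2798;  v_1 ≈ (0.8023, -0.5969)


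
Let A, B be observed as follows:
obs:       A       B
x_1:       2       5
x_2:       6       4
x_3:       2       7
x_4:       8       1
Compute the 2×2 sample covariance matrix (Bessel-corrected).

Step 1 — column means:
  mean(A) = (2 + 6 + 2 + 8) / 4 = 18/4 = 4.5
  mean(B) = (5 + 4 + 7 + 1) / 4 = 17/4 = 4.25

Step 2 — sample covariance S[i,j] = (1/(n-1)) · Σ_k (x_{k,i} - mean_i) · (x_{k,j} - mean_j), with n-1 = 3.
  S[A,A] = ((-2.5)·(-2.5) + (1.5)·(1.5) + (-2.5)·(-2.5) + (3.5)·(3.5)) / 3 = 27/3 = 9
  S[A,B] = ((-2.5)·(0.75) + (1.5)·(-0.25) + (-2.5)·(2.75) + (3.5)·(-3.25)) / 3 = -20.5/3 = -6.8333
  S[B,B] = ((0.75)·(0.75) + (-0.25)·(-0.25) + (2.75)·(2.75) + (-3.25)·(-3.25)) / 3 = 18.75/3 = 6.25

S is symmetric (S[j,i] = S[i,j]). Assembling:

S = [[9, -6.8333],
 [-6.8333, 6.25]]


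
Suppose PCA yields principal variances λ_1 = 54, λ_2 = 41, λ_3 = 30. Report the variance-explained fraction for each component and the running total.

Step 1 — total variance = trace(Sigma) = Σ λ_i = 54 + 41 + 30 = 125.

Step 2 — fraction explained by component i = λ_i / Σ λ:
  PC1: 54/125 = 0.432
  PC2: 41/125 = 0.328
  PC3: 30/125 = 0.24

Step 3 — cumulative fraction after k components = (λ_1 + ... + λ_k) / Σ λ:
  k = 1: 54/125 = 0.432
  k = 2: (54 + 41)/125 = 95/125 = 0.76
  k = 3: (54 + 41 + 30)/125 = 125/125 = 1

Summary (fraction, with percent):

explained: PC1 0.432 (43.2%), PC2 0.328 (32.8%), PC3 0.24 (24%);  cumulative: 0.432, 0.76, 1


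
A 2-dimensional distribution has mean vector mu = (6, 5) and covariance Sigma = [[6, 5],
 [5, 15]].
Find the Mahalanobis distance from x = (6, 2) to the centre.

Step 1 — centre the observation: (x - mu) = (0, -3).

Step 2 — invert Sigma. det(Sigma) = 6·15 - (5)² = 65.
  Sigma^{-1} = (1/det) · [[d, -b], [-b, a]] = [[0.2308, -0.0769],
 [-0.0769, 0.0923]].

Step 3 — form the quadratic (x - mu)^T · Sigma^{-1} · (x - mu):
  Sigma^{-1} · (x - mu) = (0.2308, -0.2769).
  (x - mu)^T · [Sigma^{-1} · (x - mu)] = (0)·(0.2308) + (-3)·(-0.2769) = 0.8308.

Step 4 — take square root: d = √(0.8308) ≈ 0.9115.

d(x, mu) = √(0.8308) ≈ 0.9115


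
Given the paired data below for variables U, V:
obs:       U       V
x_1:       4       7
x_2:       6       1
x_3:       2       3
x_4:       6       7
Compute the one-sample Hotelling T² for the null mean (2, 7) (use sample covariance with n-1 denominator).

Step 1 — sample mean vector:
  mean(U) = (4 + 6 + 2 + 6) / 4 = 18/4 = 4.5
  mean(V) = (7 + 1 + 3 + 7) / 4 = 18/4 = 4.5
  x̄ = (4.5, 4.5),  deviation x̄ - mu_0 = (4.5, 4.5) - (2, 7) = (2.5, -2.5).

Step 2 — sample covariance matrix, S[i,j] = (1/(n-1)) · Σ_k (x_{k,i} - mean_i) · (x_{k,j} - mean_j), divisor n-1 = 3:
  S[U,U] = ((-0.5)·(-0.5) + (1.5)·(1.5) + (-2.5)·(-2.5) + (1.5)·(1.5)) / 3 = 11/3 = 3.6667
  S[U,V] = ((-0.5)·(2.5) + (1.5)·(-3.5) + (-2.5)·(-1.5) + (1.5)·(2.5)) / 3 = 1/3 = 0.3333
  S[V,V] = ((2.5)·(2.5) + (-3.5)·(-3.5) + (-1.5)·(-1.5) + (2.5)·(2.5)) / 3 = 27/3 = 9
  S = [[3.6667, 0.3333],
 [0.3333, 9]].

Step 3 — invert S. det(S) = 3.6667·9 - (0.3333)² = 32.8889.
  S^{-1} = (1/det) · [[d, -b], [-b, a]] = [[0.2736, -0.0101],
 [-0.0101, 0.1115]].

Step 4 — quadratic form (x̄ - mu_0)^T · S^{-1} · (x̄ - mu_0):
  S^{-1} · (x̄ - mu_0) = (0.7095, -0.3041),
  (x̄ - mu_0)^T · [...] = (2.5)·(0.7095) + (-2.5)·(-0.3041) = 2.5338.

Step 5 — scale by n: T² = 4 · 2.5338 = 10.1351.

T² ≈ 10.1351


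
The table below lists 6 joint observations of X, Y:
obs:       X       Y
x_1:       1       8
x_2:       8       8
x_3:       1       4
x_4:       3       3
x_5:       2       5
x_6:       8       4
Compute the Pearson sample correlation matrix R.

Step 1 — column means:
  mean(X) = (1 + 8 + 1 + 3 + 2 + 8) / 6 = 23/6 = 3.8333
  mean(Y) = (8 + 8 + 4 + 3 + 5 + 4) / 6 = 32/6 = 5.3333

Step 2 — sample variances and covariances s[i,j] = (1/(n-1)) · Σ_k (x_{k,i} - mean_i) · (x_{k,j} - mean_j), with n-1 = 5:
  s[X,X] = ((-2.8333)·(-2.8333) + (4.1667)·(4.1667) + (-2.8333)·(-2.8333) + (-0.8333)·(-0.8333) + (-1.8333)·(-1.8333) + (4.1667)·(4.1667)) / 5 = 54.8333/5 = 10.9667
  s[X,Y] = ((-2.8333)·(2.6667) + (4.1667)·(2.6667) + (-2.8333)·(-1.3333) + (-0.8333)·(-2.3333) + (-1.8333)·(-0.3333) + (4.1667)·(-1.3333)) / 5 = 4.3333/5 = 0.8667
  s[Y,Y] = ((2.6667)·(2.6667) + (2.6667)·(2.6667) + (-1.3333)·(-1.3333) + (-2.3333)·(-2.3333) + (-0.3333)·(-0.3333) + (-1.3333)·(-1.3333)) / 5 = 23.3333/5 = 4.6667
  Sample standard deviations s_i = √(s[i,i]):
  s(X) = √(10.9667) = 3.3116
  s(Y) = √(4.6667) = 2.1602

Step 3 — r_{ij} = s_{ij} / (s_i · s_j):
  r[X,X] = 1 (diagonal).
  r[X,Y] = 0.8667 / (3.3116 · 2.1602) = 0.8667 / 7.1539 = 0.1211
  r[Y,Y] = 1 (diagonal).

R is symmetric with unit diagonal. Assembling:

R = [[1, 0.1211],
 [0.1211, 1]]
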